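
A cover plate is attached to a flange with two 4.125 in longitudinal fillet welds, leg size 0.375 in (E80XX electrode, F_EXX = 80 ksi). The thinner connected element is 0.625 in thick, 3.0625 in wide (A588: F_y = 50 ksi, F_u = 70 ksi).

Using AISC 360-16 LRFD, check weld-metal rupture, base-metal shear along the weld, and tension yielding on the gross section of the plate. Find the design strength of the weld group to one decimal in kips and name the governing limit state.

Weld metal: throat = 0.707×0.375 = 0.26513 in, L = 2×4.125 = 8.25 in. φR_n = 0.75 × 0.6 × 80 × 0.26513 × 8.25 = 78.7 kips.
Base metal shear (0.625 in plate): yield φR_n = 1.0×0.6×50×0.625×8.25 = 154.7 kips; rupture φR_n = 0.75×0.6×70×0.625×8.25 = 162.4 kips; take 154.7 kips (yield).
Tension yield (gross): A_g = 3.0625×0.625 = 1.9141 in². φR_n = 0.90 × 50 × 1.9141 = 86.1 kips.
Governing: min(78.7, 154.7, 86.1) = 78.7 kips → weld metal.

78.7 kips (weld metal governs)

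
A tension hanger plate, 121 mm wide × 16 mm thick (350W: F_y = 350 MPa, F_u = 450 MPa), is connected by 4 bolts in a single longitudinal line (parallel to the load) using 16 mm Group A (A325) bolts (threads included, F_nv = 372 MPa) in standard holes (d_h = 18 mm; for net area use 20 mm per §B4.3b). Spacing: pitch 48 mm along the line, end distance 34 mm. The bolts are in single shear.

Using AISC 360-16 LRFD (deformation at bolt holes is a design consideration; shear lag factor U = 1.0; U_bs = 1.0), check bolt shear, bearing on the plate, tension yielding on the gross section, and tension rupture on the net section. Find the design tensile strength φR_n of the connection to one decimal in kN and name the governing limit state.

Bolt shear: A_b = π(16)²/4 = 201.06 mm². φR_n = 0.75 × 372 × 201.06 × 4 × 1 = 224.4 kN.
Bearing (16 mm plate, F_u = 450 MPa): end bolts L_c = 34 − 18/2 = 25, R_n = min(1.2×25×16×450, 2.4×16×16×450) = 216 kN/bolt; interior L_c = 48 − 18 = 30, R_n = 259.2 kN/bolt. φR_n = 0.75 × (1×216 + 3×259.2) = 745.2 kN.
Tension yield (gross): A_g = 121×16 = 1936 mm². φR_n = 0.90 × 350 × 1936 = 609.8 kN.
Tension rupture (net): A_n = (121 − 1×20)×16 = 1616 mm² (U = 1.0, A_e = A_n). φR_n = 0.75 × 450 × 1616 = 545.4 kN.
Governing: min(224.4, 745.2, 609.8, 545.4) = 224.4 kN → bolt shear.

224.4 kN (bolt shear governs)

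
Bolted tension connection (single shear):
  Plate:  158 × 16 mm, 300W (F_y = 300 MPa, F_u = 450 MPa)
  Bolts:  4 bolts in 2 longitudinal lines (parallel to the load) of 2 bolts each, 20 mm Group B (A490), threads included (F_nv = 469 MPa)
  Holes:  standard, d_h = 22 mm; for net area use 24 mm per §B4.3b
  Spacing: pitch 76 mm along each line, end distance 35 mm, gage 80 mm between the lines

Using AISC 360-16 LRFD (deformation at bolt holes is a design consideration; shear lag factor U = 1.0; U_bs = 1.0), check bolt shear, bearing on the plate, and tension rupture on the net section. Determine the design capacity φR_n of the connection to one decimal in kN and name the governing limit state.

442.0 kN (bolt shear governs)

Bolt shear: A_b = π(20)²/4 = 314.16 mm². φR_n = 0.75 × 469 × 314.16 × 4 × 1 = 442.0 kN.
Bearing (16 mm plate, F_u = 450 MPa): end bolts L_c = 35 − 22/2 = 24, R_n = min(1.2×24×16×450, 2.4×20×16×450) = 207.36 kN/bolt; interior L_c = 76 − 22 = 54, R_n = 345.6 kN/bolt. φR_n = 0.75 × (2×207.36 + 2×345.6) = 829.4 kN.
Tension rupture (net): A_n = (158 − 2×24)×16 = 1760 mm² (U = 1.0, A_e = A_n). φR_n = 0.75 × 450 × 1760 = 594.0 kN.
Governing: min(442.0, 829.4, 594.0) = 442.0 kN → bolt shear.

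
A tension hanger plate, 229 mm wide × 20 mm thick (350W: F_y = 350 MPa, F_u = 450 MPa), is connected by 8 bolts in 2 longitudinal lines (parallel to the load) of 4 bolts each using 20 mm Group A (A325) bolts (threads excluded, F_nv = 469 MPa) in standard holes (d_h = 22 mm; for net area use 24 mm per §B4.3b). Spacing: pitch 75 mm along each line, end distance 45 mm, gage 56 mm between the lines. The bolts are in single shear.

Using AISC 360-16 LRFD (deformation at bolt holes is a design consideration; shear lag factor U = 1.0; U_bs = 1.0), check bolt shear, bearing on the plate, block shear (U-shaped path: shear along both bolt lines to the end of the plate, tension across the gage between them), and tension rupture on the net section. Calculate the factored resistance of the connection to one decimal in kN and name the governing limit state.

884.0 kN (bolt shear governs)

Bolt shear: A_b = π(20)²/4 = 314.16 mm². φR_n = 0.75 × 469 × 314.16 × 8 × 1 = 884.0 kN.
Bearing (20 mm plate, F_u = 450 MPa): end bolts L_c = 45 − 22/2 = 34, R_n = min(1.2×34×20×450, 2.4×20×20×450) = 367.2 kN/bolt; interior L_c = 75 − 22 = 53, R_n = 432 kN/bolt. φR_n = 0.75 × (2×367.2 + 6×432) = 2494.8 kN.
Block shear: shear path 2×[45+3×75] = 2×270 mm, A_gv = 10800, A_nv = 2×(270 − 3.5×24)×20 = 7440 mm²; tension across gage: (56 − 1×24)×20 = 640 mm². R_n = min(0.6×450×7440, 0.6×350×10800) + 1.0×450×640 = min(2008.8, 2268) + 288 = 2296.8 kN. φR_n = 0.75 × 2296.8 = 1722.6 kN.
Tension rupture (net): A_n = (229 − 2×24)×20 = 3620 mm² (U = 1.0, A_e = A_n). φR_n = 0.75 × 450 × 3620 = 1221.8 kN.
Governing: min(884.0, 2494.8, 1722.6, 1221.8) = 884.0 kN → bolt shear.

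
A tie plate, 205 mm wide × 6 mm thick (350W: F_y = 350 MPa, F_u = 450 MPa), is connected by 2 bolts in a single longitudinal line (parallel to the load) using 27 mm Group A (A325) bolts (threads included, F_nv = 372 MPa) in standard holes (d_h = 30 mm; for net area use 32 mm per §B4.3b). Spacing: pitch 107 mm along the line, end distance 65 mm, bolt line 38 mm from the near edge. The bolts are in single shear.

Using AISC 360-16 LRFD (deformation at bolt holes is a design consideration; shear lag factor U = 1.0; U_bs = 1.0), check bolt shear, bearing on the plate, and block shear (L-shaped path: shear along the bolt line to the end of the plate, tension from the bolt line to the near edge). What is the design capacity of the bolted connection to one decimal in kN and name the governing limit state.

195.2 kN (block shear governs)

Bolt shear: A_b = π(27)²/4 = 572.56 mm². φR_n = 0.75 × 372 × 572.56 × 2 × 1 = 319.5 kN.
Bearing (6 mm plate, F_u = 450 MPa): end bolts L_c = 65 − 30/2 = 50, R_n = min(1.2×50×6×450, 2.4×27×6×450) = 162 kN/bolt; interior L_c = 107 − 30 = 77, R_n = 174.96 kN/bolt. φR_n = 0.75 × (1×162 + 1×174.96) = 252.7 kN.
Block shear: shear path 1×[65+1×107] = 1×172 mm, A_gv = 1032, A_nv = 1×(172 − 1.5×32)×6 = 744 mm²; tension to near edge: (38 − 0.5×32)×6 = 132 mm². R_n = min(0.6×450×744, 0.6×350×1032) + 1.0×450×132 = min(200.88, 216.72) + 59.4 = 260.28 kN. φR_n = 0.75 × 260.28 = 195.2 kN.
Governing: min(319.5, 252.7, 195.2) = 195.2 kN → block shear.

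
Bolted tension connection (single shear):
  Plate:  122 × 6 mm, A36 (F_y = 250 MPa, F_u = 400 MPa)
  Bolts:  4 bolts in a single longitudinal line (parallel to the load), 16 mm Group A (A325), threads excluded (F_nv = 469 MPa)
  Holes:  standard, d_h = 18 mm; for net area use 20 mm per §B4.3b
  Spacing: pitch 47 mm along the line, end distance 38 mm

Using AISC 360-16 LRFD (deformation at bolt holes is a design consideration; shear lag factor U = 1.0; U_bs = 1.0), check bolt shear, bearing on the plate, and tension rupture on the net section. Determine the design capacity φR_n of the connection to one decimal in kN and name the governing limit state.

Bolt shear: A_b = π(16)²/4 = 201.06 mm². φR_n = 0.75 × 469 × 201.06 × 4 × 1 = 282.9 kN.
Bearing (6 mm plate, F_u = 400 MPa): end bolts L_c = 38 − 18/2 = 29, R_n = min(1.2×29×6×400, 2.4×16×6×400) = 83.52 kN/bolt; interior L_c = 47 − 18 = 29, R_n = 83.52 kN/bolt. φR_n = 0.75 × (1×83.52 + 3×83.52) = 250.6 kN.
Tension rupture (net): A_n = (122 − 1×20)×6 = 612 mm² (U = 1.0, A_e = A_n). φR_n = 0.75 × 400 × 612 = 183.6 kN.
Governing: min(282.9, 250.6, 183.6) = 183.6 kN → net-section rupture.

183.6 kN (net-section rupture governs)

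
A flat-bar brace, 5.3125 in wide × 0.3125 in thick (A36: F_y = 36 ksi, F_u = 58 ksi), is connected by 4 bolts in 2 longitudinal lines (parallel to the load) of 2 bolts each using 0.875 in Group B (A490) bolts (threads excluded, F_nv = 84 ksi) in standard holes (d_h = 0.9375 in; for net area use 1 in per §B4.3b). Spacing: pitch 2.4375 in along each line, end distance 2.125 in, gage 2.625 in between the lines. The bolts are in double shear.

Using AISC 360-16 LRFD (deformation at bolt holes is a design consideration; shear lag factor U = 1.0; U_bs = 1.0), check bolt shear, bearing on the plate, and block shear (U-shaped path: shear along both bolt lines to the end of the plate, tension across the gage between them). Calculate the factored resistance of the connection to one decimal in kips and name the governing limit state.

68.3 kips (block shear governs)

Bolt shear: A_b = π(0.875)²/4 = 0.60132 in². φR_n = 0.75 × 84 × 0.60132 × 4 × 2 = 303.1 kips.
Bearing (0.3125 in plate, F_u = 58 ksi): end bolts L_c = 2.125 − 0.9375/2 = 1.65625, R_n = min(1.2×1.65625×0.3125×58, 2.4×0.875×0.3125×58) = 36.023 kips/bolt; interior L_c = 2.4375 − 0.9375 = 1.5, R_n = 32.625 kips/bolt. φR_n = 0.75 × (2×36.023 + 2×32.625) = 103.0 kips.
Block shear: shear path 2×[2.125+1×2.4375] = 2×4.5625 in, A_gv = 2.8516, A_nv = 2×(4.5625 − 1.5×1)×0.3125 = 1.9141 in²; tension across gage: (2.625 − 1×1)×0.3125 = 0.50781 in². R_n = min(0.6×58×1.9141, 0.6×36×2.8516) + 1.0×58×0.50781 = min(66.611, 61.595) + 29.453 = 91.048 kips. φR_n = 0.75 × 91.048 = 68.3 kips.
Governing: min(303.1, 103.0, 68.3) = 68.3 kips → block shear.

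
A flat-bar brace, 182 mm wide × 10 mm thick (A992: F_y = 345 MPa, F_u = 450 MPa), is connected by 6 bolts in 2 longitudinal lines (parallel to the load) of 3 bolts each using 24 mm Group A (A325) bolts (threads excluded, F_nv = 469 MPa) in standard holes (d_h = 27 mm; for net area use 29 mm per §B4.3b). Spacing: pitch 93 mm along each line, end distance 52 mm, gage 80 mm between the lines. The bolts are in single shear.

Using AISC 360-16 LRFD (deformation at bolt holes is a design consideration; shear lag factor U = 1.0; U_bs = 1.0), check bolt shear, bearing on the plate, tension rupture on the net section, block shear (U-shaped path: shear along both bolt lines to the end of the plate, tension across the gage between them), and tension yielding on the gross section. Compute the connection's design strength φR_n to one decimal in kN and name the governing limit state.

418.5 kN (net-section rupture governs)

Bolt shear: A_b = π(24)²/4 = 452.39 mm². φR_n = 0.75 × 469 × 452.39 × 6 × 1 = 954.8 kN.
Bearing (10 mm plate, F_u = 450 MPa): end bolts L_c = 52 − 27/2 = 38.5, R_n = min(1.2×38.5×10×450, 2.4×24×10×450) = 207.9 kN/bolt; interior L_c = 93 − 27 = 66, R_n = 259.2 kN/bolt. φR_n = 0.75 × (2×207.9 + 4×259.2) = 1089.5 kN.
Tension rupture (net): A_n = (182 − 2×29)×10 = 1240 mm² (U = 1.0, A_e = A_n). φR_n = 0.75 × 450 × 1240 = 418.5 kN.
Block shear: shear path 2×[52+2×93] = 2×238 mm, A_gv = 4760, A_nv = 2×(238 − 2.5×29)×10 = 3310 mm²; tension across gage: (80 − 1×29)×10 = 510 mm². R_n = min(0.6×450×3310, 0.6×345×4760) + 1.0×450×510 = min(893.7, 985.32) + 229.5 = 1123.2 kN. φR_n = 0.75 × 1123.2 = 842.4 kN.
Tension yield (gross): A_g = 182×10 = 1820 mm². φR_n = 0.90 × 345 × 1820 = 565.1 kN.
Governing: min(954.8, 1089.5, 418.5, 842.4, 565.1) = 418.5 kN → net-section rupture.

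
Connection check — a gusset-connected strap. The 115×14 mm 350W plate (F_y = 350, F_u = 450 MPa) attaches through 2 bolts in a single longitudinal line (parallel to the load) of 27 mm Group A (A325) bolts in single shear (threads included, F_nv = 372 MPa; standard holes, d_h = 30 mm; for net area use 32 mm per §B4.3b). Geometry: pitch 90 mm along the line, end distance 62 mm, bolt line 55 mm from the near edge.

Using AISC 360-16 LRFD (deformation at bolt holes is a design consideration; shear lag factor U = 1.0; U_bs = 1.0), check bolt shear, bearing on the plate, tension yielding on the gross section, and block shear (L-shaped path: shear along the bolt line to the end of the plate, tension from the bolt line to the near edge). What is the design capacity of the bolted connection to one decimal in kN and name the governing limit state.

319.5 kN (bolt shear governs)

Bolt shear: A_b = π(27)²/4 = 572.56 mm². φR_n = 0.75 × 372 × 572.56 × 2 × 1 = 319.5 kN.
Bearing (14 mm plate, F_u = 450 MPa): end bolts L_c = 62 − 30/2 = 47, R_n = min(1.2×47×14×450, 2.4×27×14×450) = 355.32 kN/bolt; interior L_c = 90 − 30 = 60, R_n = 408.24 kN/bolt. φR_n = 0.75 × (1×355.32 + 1×408.24) = 572.7 kN.
Tension yield (gross): A_g = 115×14 = 1610 mm². φR_n = 0.90 × 350 × 1610 = 507.2 kN.
Block shear: shear path 1×[62+1×90] = 1×152 mm, A_gv = 2128, A_nv = 1×(152 − 1.5×32)×14 = 1456 mm²; tension to near edge: (55 − 0.5×32)×14 = 546 mm². R_n = min(0.6×450×1456, 0.6×350×2128) + 1.0×450×546 = min(393.12, 446.88) + 245.7 = 638.82 kN. φR_n = 0.75 × 638.82 = 479.1 kN.
Governing: min(319.5, 572.7, 507.2, 479.1) = 319.5 kN → bolt shear.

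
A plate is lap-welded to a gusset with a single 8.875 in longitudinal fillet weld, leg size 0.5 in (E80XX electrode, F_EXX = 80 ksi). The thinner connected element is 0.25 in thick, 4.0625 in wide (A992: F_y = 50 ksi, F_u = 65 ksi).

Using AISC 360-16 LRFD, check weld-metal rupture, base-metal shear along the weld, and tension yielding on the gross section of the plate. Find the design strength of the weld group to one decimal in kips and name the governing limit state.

45.7 kips (gross-section yield governs)

Weld metal: throat = 0.707×0.5 = 0.3535 in, L = 8.875 in. φR_n = 0.75 × 0.6 × 80 × 0.3535 × 8.875 = 112.9 kips.
Base metal shear (0.25 in plate): yield φR_n = 1.0×0.6×50×0.25×8.875 = 66.6 kips; rupture φR_n = 0.75×0.6×65×0.25×8.875 = 64.9 kips; take 64.9 kips (rupture).
Tension yield (gross): A_g = 4.0625×0.25 = 1.0156 in². φR_n = 0.90 × 50 × 1.0156 = 45.7 kips.
Governing: min(112.9, 64.9, 45.7) = 45.7 kips → gross-section yield.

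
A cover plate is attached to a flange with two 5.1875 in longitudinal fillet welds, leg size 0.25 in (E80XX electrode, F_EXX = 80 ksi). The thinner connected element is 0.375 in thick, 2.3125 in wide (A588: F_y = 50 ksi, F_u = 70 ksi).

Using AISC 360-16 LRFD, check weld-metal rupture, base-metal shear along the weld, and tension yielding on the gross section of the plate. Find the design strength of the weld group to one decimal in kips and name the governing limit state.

39.0 kips (gross-section yield governs)

Weld metal: throat = 0.707×0.25 = 0.17675 in, L = 2×5.1875 = 10.375 in. φR_n = 0.75 × 0.6 × 80 × 0.17675 × 10.375 = 66.0 kips.
Base metal shear (0.375 in plate): yield φR_n = 1.0×0.6×50×0.375×10.375 = 116.7 kips; rupture φR_n = 0.75×0.6×70×0.375×10.375 = 122.6 kips; take 116.7 kips (yield).
Tension yield (gross): A_g = 2.3125×0.375 = 0.86719 in². φR_n = 0.90 × 50 × 0.86719 = 39.0 kips.
Governing: min(66.0, 116.7, 39.0) = 39.0 kips → gross-section yield.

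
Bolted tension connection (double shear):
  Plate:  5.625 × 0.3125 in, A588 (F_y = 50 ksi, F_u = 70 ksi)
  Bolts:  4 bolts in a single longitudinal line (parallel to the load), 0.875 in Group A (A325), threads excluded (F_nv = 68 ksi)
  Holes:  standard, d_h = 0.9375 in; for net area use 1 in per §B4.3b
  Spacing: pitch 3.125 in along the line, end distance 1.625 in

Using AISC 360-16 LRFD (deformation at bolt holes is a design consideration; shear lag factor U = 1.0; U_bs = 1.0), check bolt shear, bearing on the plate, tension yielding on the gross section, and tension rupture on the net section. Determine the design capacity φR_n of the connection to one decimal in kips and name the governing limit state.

Bolt shear: A_b = π(0.875)²/4 = 0.60132 in². φR_n = 0.75 × 68 × 0.60132 × 4 × 2 = 245.3 kips.
Bearing (0.3125 in plate, F_u = 70 ksi): end bolts L_c = 1.625 − 0.9375/2 = 1.15625, R_n = min(1.2×1.15625×0.3125×70, 2.4×0.875×0.3125×70) = 30.352 kips/bolt; interior L_c = 3.125 − 0.9375 = 2.1875, R_n = 45.938 kips/bolt. φR_n = 0.75 × (1×30.352 + 3×45.938) = 126.1 kips.
Tension yield (gross): A_g = 5.625×0.3125 = 1.7578 in². φR_n = 0.90 × 50 × 1.7578 = 79.1 kips.
Tension rupture (net): A_n = (5.625 − 1×1)×0.3125 = 1.4453 in² (U = 1.0, A_e = A_n). φR_n = 0.75 × 70 × 1.4453 = 75.9 kips.
Governing: min(245.3, 126.1, 79.1, 75.9) = 75.9 kips → net-section rupture.

75.9 kips (net-section rupture governs)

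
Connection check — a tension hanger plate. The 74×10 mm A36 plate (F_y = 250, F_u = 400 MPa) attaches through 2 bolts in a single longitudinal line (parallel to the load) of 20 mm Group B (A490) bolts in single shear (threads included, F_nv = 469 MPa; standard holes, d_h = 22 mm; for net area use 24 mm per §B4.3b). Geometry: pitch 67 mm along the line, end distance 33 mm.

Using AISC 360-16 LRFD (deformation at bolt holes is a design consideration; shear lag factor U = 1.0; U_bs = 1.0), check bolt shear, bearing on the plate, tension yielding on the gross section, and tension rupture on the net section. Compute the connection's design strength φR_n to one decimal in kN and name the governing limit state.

Bolt shear: A_b = π(20)²/4 = 314.16 mm². φR_n = 0.75 × 469 × 314.16 × 2 × 1 = 221.0 kN.
Bearing (10 mm plate, F_u = 400 MPa): end bolts L_c = 33 − 22/2 = 22, R_n = min(1.2×22×10×400, 2.4×20×10×400) = 105.6 kN/bolt; interior L_c = 67 − 22 = 45, R_n = 192 kN/bolt. φR_n = 0.75 × (1×105.6 + 1×192) = 223.2 kN.
Tension yield (gross): A_g = 74×10 = 740 mm². φR_n = 0.90 × 250 × 740 = 166.5 kN.
Tension rupture (net): A_n = (74 − 1×24)×10 = 500 mm² (U = 1.0, A_e = A_n). φR_n = 0.75 × 400 × 500 = 150.0 kN.
Governing: min(221.0, 223.2, 166.5, 150.0) = 150.0 kN → net-section rupture.

150.0 kN (net-section rupture governs)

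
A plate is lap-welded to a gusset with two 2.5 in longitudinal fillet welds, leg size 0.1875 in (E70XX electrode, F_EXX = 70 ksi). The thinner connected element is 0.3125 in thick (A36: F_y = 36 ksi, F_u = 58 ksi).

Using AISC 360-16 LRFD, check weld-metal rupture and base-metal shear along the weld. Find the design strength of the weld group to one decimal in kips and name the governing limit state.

20.9 kips (weld metal governs)

Weld metal: throat = 0.707×0.1875 = 0.13256 in, L = 2×2.5 = 5 in. φR_n = 0.75 × 0.6 × 70 × 0.13256 × 5 = 20.9 kips.
Base metal shear (0.3125 in plate): yield φR_n = 1.0×0.6×36×0.3125×5 = 33.8 kips; rupture φR_n = 0.75×0.6×58×0.3125×5 = 40.8 kips; take 33.8 kips (yield).
Governing: min(20.9, 33.8) = 20.9 kips → weld metal.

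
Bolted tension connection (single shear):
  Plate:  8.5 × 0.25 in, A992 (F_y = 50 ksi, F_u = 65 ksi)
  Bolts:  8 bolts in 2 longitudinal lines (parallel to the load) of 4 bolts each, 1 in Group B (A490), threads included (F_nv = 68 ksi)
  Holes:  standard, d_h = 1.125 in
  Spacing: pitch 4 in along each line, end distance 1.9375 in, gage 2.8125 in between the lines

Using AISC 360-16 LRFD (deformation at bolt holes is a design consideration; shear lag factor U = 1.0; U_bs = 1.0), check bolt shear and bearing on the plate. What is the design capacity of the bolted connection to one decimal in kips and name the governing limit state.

215.7 kips (bearing governs)

Bolt shear: A_b = π(1)²/4 = 0.7854 in². φR_n = 0.75 × 68 × 0.7854 × 8 × 1 = 320.4 kips.
Bearing (0.25 in plate, F_u = 65 ksi): end bolts L_c = 1.9375 − 1.125/2 = 1.375, R_n = min(1.2×1.375×0.25×65, 2.4×1×0.25×65) = 26.813 kips/bolt; interior L_c = 4 − 1.125 = 2.875, R_n = 39 kips/bolt. φR_n = 0.75 × (2×26.813 + 6×39) = 215.7 kips.
Governing: min(320.4, 215.7) = 215.7 kips → bearing.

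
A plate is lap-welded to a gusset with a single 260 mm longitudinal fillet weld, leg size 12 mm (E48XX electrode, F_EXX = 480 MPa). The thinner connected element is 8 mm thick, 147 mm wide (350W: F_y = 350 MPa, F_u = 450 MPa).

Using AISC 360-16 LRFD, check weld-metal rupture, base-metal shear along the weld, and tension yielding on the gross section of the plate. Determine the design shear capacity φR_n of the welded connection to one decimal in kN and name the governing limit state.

Weld metal: throat = 0.707×12 = 8.484 mm, L = 260 mm. φR_n = 0.75 × 0.6 × 480 × 8.484 × 260 = 476.5 kN.
Base metal shear (8 mm plate): yield φR_n = 1.0×0.6×350×8×260 = 436.8 kN; rupture φR_n = 0.75×0.6×450×8×260 = 421.2 kN; take 421.2 kN (rupture).
Tension yield (gross): A_g = 147×8 = 1176 mm². φR_n = 0.90 × 350 × 1176 = 370.4 kN.
Governing: min(476.5, 421.2, 370.4) = 370.4 kN → gross-section yield.

370.4 kN (gross-section yield governs)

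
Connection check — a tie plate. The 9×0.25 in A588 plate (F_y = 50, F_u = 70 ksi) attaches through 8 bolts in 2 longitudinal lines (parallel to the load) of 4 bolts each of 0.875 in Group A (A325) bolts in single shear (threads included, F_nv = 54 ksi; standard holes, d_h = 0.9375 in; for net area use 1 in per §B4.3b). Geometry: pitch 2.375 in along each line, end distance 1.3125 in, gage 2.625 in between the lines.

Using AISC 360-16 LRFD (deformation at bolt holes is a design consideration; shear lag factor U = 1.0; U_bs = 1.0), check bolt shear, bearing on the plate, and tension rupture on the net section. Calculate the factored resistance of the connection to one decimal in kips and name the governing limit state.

91.9 kips (net-section rupture governs)

Bolt shear: A_b = π(0.875)²/4 = 0.60132 in². φR_n = 0.75 × 54 × 0.60132 × 8 × 1 = 194.8 kips.
Bearing (0.25 in plate, F_u = 70 ksi): end bolts L_c = 1.3125 − 0.9375/2 = 0.84375, R_n = min(1.2×0.84375×0.25×70, 2.4×0.875×0.25×70) = 17.719 kips/bolt; interior L_c = 2.375 − 0.9375 = 1.4375, R_n = 30.188 kips/bolt. φR_n = 0.75 × (2×17.719 + 6×30.188) = 162.4 kips.
Tension rupture (net): A_n = (9 − 2×1)×0.25 = 1.75 in² (U = 1.0, A_e = A_n). φR_n = 0.75 × 70 × 1.75 = 91.9 kips.
Governing: min(194.8, 162.4, 91.9) = 91.9 kips → net-section rupture.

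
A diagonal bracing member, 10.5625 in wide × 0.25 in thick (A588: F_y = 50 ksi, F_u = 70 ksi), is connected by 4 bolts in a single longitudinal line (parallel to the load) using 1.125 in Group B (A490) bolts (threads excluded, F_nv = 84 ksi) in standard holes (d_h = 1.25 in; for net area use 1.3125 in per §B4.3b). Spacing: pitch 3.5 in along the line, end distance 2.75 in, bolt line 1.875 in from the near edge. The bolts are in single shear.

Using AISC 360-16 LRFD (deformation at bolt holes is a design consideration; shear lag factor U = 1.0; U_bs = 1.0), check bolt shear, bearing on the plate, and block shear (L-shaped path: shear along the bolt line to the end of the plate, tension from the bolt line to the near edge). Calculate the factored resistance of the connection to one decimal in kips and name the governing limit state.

Bolt shear: A_b = π(1.125)²/4 = 0.99402 in². φR_n = 0.75 × 84 × 0.99402 × 4 × 1 = 250.5 kips.
Bearing (0.25 in plate, F_u = 70 ksi): end bolts L_c = 2.75 − 1.25/2 = 2.125, R_n = min(1.2×2.125×0.25×70, 2.4×1.125×0.25×70) = 44.625 kips/bolt; interior L_c = 3.5 − 1.25 = 2.25, R_n = 47.25 kips/bolt. φR_n = 0.75 × (1×44.625 + 3×47.25) = 139.8 kips.
Block shear: shear path 1×[2.75+3×3.5] = 1×13.25 in, A_gv = 3.3125, A_nv = 1×(13.25 − 3.5×1.3125)×0.25 = 2.1641 in²; tension to near edge: (1.875 − 0.5×1.3125)×0.25 = 0.30469 in². R_n = min(0.6×70×2.1641, 0.6×50×3.3125) + 1.0×70×0.30469 = min(90.892, 99.375) + 21.328 = 112.22 kips. φR_n = 0.75 × 112.22 = 84.2 kips.
Governing: min(250.5, 139.8, 84.2) = 84.2 kips → block shear.

84.2 kips (block shear governs)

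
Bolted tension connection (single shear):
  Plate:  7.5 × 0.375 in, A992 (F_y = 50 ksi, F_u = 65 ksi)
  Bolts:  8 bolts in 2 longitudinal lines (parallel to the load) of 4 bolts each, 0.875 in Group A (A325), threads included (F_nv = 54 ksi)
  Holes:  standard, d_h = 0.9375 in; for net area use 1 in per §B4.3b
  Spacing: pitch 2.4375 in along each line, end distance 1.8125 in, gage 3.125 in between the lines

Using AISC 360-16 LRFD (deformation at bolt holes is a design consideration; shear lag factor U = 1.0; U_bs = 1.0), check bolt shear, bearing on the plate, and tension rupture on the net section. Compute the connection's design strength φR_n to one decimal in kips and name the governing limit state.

Bolt shear: A_b = π(0.875)²/4 = 0.60132 in². φR_n = 0.75 × 54 × 0.60132 × 8 × 1 = 194.8 kips.
Bearing (0.375 in plate, F_u = 65 ksi): end bolts L_c = 1.8125 − 0.9375/2 = 1.34375, R_n = min(1.2×1.34375×0.375×65, 2.4×0.875×0.375×65) = 39.305 kips/bolt; interior L_c = 2.4375 − 0.9375 = 1.5, R_n = 43.875 kips/bolt. φR_n = 0.75 × (2×39.305 + 6×43.875) = 256.4 kips.
Tension rupture (net): A_n = (7.5 − 2×1)×0.375 = 2.0625 in² (U = 1.0, A_e = A_n). φR_n = 0.75 × 65 × 2.0625 = 100.5 kips.
Governing: min(194.8, 256.4, 100.5) = 100.5 kips → net-section rupture.

100.5 kips (net-section rupture governs)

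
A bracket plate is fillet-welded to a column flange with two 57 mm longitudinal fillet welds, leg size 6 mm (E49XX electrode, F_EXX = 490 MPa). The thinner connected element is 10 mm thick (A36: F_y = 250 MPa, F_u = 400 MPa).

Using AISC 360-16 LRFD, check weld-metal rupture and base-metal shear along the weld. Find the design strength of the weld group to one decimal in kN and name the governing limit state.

Weld metal: throat = 0.707×6 = 4.242 mm, L = 2×57 = 114 mm. φR_n = 0.75 × 0.6 × 490 × 4.242 × 114 = 106.6 kN.
Base metal shear (10 mm plate): yield φR_n = 1.0×0.6×250×10×114 = 171.0 kN; rupture φR_n = 0.75×0.6×400×10×114 = 205.2 kN; take 171.0 kN (yield).
Governing: min(106.6, 171.0) = 106.6 kN → weld metal.

106.6 kN (weld metal governs)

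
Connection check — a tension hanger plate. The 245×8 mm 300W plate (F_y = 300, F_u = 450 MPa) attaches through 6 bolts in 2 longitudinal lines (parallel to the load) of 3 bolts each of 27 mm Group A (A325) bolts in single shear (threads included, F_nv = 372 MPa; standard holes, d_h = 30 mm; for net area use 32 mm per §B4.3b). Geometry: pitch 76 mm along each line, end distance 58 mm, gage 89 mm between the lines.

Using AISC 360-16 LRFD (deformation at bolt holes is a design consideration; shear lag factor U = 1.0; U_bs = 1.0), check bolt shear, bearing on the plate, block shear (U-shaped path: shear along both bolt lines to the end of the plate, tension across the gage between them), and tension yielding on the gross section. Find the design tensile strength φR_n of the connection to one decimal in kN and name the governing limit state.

529.2 kN (gross-section yield governs)

Bolt shear: A_b = π(27)²/4 = 572.56 mm². φR_n = 0.75 × 372 × 572.56 × 6 × 1 = 958.5 kN.
Bearing (8 mm plate, F_u = 450 MPa): end bolts L_c = 58 − 30/2 = 43, R_n = min(1.2×43×8×450, 2.4×27×8×450) = 185.76 kN/bolt; interior L_c = 76 − 30 = 46, R_n = 198.72 kN/bolt. φR_n = 0.75 × (2×185.76 + 4×198.72) = 874.8 kN.
Block shear: shear path 2×[58+2×76] = 2×210 mm, A_gv = 3360, A_nv = 2×(210 − 2.5×32)×8 = 2080 mm²; tension across gage: (89 − 1×32)×8 = 456 mm². R_n = min(0.6×450×2080, 0.6×300×3360) + 1.0×450×456 = min(561.6, 604.8) + 205.2 = 766.8 kN. φR_n = 0.75 × 766.8 = 575.1 kN.
Tension yield (gross): A_g = 245×8 = 1960 mm². φR_n = 0.90 × 300 × 1960 = 529.2 kN.
Governing: min(958.5, 874.8, 575.1, 529.2) = 529.2 kN → gross-section yield.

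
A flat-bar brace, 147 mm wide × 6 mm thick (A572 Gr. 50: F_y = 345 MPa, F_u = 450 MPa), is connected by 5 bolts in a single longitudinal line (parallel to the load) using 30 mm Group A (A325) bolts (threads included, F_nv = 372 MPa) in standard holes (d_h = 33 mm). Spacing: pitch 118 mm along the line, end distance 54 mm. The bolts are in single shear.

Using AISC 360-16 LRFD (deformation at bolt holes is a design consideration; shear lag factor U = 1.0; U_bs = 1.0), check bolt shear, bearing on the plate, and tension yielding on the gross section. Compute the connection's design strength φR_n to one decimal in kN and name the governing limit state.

Bolt shear: A_b = π(30)²/4 = 706.86 mm². φR_n = 0.75 × 372 × 706.86 × 5 × 1 = 986.1 kN.
Bearing (6 mm plate, F_u = 450 MPa): end bolts L_c = 54 − 33/2 = 37.5, R_n = min(1.2×37.5×6×450, 2.4×30×6×450) = 121.5 kN/bolt; interior L_c = 118 − 33 = 85, R_n = 194.4 kN/bolt. φR_n = 0.75 × (1×121.5 + 4×194.4) = 674.3 kN.
Tension yield (gross): A_g = 147×6 = 882 mm². φR_n = 0.90 × 345 × 882 = 273.9 kN.
Governing: min(986.1, 674.3, 273.9) = 273.9 kN → gross-section yield.

273.9 kN (gross-section yield governs)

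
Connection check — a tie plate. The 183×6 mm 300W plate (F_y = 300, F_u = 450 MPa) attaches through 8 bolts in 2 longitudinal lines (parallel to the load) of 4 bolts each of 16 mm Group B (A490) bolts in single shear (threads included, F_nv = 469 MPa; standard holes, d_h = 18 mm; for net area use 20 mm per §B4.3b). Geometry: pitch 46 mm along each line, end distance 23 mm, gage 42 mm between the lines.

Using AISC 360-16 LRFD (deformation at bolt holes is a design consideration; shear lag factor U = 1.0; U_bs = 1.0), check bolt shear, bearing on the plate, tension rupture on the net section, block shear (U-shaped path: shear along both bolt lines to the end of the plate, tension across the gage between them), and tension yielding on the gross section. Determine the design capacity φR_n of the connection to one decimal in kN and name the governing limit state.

Bolt shear: A_b = π(16)²/4 = 201.06 mm². φR_n = 0.75 × 469 × 201.06 × 8 × 1 = 565.8 kN.
Bearing (6 mm plate, F_u = 450 MPa): end bolts L_c = 23 − 18/2 = 14, R_n = min(1.2×14×6×450, 2.4×16×6×450) = 45.36 kN/bolt; interior L_c = 46 − 18 = 28, R_n = 90.72 kN/bolt. φR_n = 0.75 × (2×45.36 + 6×90.72) = 476.3 kN.
Tension rupture (net): A_n = (183 − 2×20)×6 = 858 mm² (U = 1.0, A_e = A_n). φR_n = 0.75 × 450 × 858 = 289.6 kN.
Block shear: shear path 2×[23+3×46] = 2×161 mm, A_gv = 1932, A_nv = 2×(161 − 3.5×20)×6 = 1092 mm²; tension across gage: (42 − 1×20)×6 = 132 mm². R_n = min(0.6×450×1092, 0.6×300×1932) + 1.0×450×132 = min(294.84, 347.76) + 59.4 = 354.24 kN. φR_n = 0.75 × 354.24 = 265.7 kN.
Tension yield (gross): A_g = 183×6 = 1098 mm². φR_n = 0.90 × 300 × 1098 = 296.5 kN.
Governing: min(565.8, 476.3, 289.6, 265.7, 296.5) = 265.7 kN → block shear.

265.7 kN (block shear governs)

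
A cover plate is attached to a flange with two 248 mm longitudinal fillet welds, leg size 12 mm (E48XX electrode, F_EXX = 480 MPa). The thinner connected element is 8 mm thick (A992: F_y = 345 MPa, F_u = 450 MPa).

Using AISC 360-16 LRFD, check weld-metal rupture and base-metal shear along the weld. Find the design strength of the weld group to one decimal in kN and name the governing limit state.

Weld metal: throat = 0.707×12 = 8.484 mm, L = 2×248 = 496 mm. φR_n = 0.75 × 0.6 × 480 × 8.484 × 496 = 908.9 kN.
Base metal shear (8 mm plate): yield φR_n = 1.0×0.6×345×8×496 = 821.4 kN; rupture φR_n = 0.75×0.6×450×8×496 = 803.5 kN; take 803.5 kN (rupture).
Governing: min(908.9, 803.5) = 803.5 kN → base-metal shear.

803.5 kN (base-metal shear governs)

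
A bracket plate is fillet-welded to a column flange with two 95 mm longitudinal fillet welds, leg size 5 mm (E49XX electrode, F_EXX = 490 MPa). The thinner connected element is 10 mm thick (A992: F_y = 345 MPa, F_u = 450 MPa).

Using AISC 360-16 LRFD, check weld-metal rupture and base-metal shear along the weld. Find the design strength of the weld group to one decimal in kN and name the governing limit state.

Weld metal: throat = 0.707×5 = 3.535 mm, L = 2×95 = 190 mm. φR_n = 0.75 × 0.6 × 490 × 3.535 × 190 = 148.1 kN.
Base metal shear (10 mm plate): yield φR_n = 1.0×0.6×345×10×190 = 393.3 kN; rupture φR_n = 0.75×0.6×450×10×190 = 384.8 kN; take 384.8 kN (rupture).
Governing: min(148.1, 384.8) = 148.1 kN → weld metal.

148.1 kN (weld metal governs)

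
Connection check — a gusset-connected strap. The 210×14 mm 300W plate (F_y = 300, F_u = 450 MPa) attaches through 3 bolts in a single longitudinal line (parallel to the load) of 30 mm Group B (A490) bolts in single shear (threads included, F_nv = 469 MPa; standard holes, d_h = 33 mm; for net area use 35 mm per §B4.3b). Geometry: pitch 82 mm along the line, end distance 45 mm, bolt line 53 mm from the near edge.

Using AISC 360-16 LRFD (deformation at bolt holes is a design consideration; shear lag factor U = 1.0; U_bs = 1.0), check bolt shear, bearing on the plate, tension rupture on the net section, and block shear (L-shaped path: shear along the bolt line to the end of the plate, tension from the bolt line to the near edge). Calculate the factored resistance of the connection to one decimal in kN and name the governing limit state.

512.2 kN (block shear governs)

Bolt shear: A_b = π(30)²/4 = 706.86 mm². φR_n = 0.75 × 469 × 706.86 × 3 × 1 = 745.9 kN.
Bearing (14 mm plate, F_u = 450 MPa): end bolts L_c = 45 − 33/2 = 28.5, R_n = min(1.2×28.5×14×450, 2.4×30×14×450) = 215.46 kN/bolt; interior L_c = 82 − 33 = 49, R_n = 370.44 kN/bolt. φR_n = 0.75 × (1×215.46 + 2×370.44) = 717.3 kN.
Tension rupture (net): A_n = (210 − 1×35)×14 = 2450 mm² (U = 1.0, A_e = A_n). φR_n = 0.75 × 450 × 2450 = 826.9 kN.
Block shear: shear path 1×[45+2×82] = 1×209 mm, A_gv = 2926, A_nv = 1×(209 − 2.5×35)×14 = 1701 mm²; tension to near edge: (53 − 0.5×35)×14 = 497 mm². R_n = min(0.6×450×1701, 0.6×300×2926) + 1.0×450×497 = min(459.27, 526.68) + 223.65 = 682.92 kN. φR_n = 0.75 × 682.92 = 512.2 kN.
Governing: min(745.9, 717.3, 826.9, 512.2) = 512.2 kN → block shear.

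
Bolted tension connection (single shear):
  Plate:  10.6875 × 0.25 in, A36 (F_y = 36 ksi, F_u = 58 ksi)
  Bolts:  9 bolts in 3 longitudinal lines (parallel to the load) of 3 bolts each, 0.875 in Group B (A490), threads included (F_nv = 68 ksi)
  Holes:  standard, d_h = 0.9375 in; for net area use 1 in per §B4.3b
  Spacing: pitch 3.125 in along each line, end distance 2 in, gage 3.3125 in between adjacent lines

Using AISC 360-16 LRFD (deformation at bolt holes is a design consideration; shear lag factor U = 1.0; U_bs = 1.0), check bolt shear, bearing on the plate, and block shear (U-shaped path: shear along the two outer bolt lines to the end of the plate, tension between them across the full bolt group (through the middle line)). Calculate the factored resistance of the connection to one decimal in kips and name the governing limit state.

117.1 kips (block shear governs)

Bolt shear: A_b = π(0.875)²/4 = 0.60132 in². φR_n = 0.75 × 68 × 0.60132 × 9 × 1 = 276.0 kips.
Bearing (0.25 in plate, F_u = 58 ksi): end bolts L_c = 2 − 0.9375/2 = 1.53125, R_n = min(1.2×1.53125×0.25×58, 2.4×0.875×0.25×58) = 26.644 kips/bolt; interior L_c = 3.125 − 0.9375 = 2.1875, R_n = 30.45 kips/bolt. φR_n = 0.75 × (3×26.644 + 6×30.45) = 197.0 kips.
Block shear: shear path 2×[2+2×3.125] = 2×8.25 in, A_gv = 4.125, A_nv = 2×(8.25 − 2.5×1)×0.25 = 2.875 in²; tension across gage: (6.625 − 2×1)×0.25 = 1.1563 in². R_n = min(0.6×58×2.875, 0.6×36×4.125) + 1.0×58×1.1563 = min(100.05, 89.1) + 67.065 = 156.17 kips. φR_n = 0.75 × 156.17 = 117.1 kips.
Governing: min(276.0, 197.0, 117.1) = 117.1 kips → block shear.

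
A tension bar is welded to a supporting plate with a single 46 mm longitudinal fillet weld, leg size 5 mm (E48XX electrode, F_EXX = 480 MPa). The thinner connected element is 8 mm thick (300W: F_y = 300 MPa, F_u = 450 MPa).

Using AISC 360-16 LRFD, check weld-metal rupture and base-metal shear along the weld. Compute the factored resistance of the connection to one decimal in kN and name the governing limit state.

35.1 kN (weld metal governs)

Weld metal: throat = 0.707×5 = 3.535 mm, L = 46 mm. φR_n = 0.75 × 0.6 × 480 × 3.535 × 46 = 35.1 kN.
Base metal shear (8 mm plate): yield φR_n = 1.0×0.6×300×8×46 = 66.2 kN; rupture φR_n = 0.75×0.6×450×8×46 = 74.5 kN; take 66.2 kN (yield).
Governing: min(35.1, 66.2) = 35.1 kN → weld metal.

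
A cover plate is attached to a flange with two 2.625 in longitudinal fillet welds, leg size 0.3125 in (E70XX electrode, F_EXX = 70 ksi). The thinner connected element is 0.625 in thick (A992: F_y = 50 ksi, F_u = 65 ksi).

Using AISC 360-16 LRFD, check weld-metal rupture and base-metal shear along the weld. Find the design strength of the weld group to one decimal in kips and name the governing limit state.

Weld metal: throat = 0.707×0.3125 = 0.22094 in, L = 2×2.625 = 5.25 in. φR_n = 0.75 × 0.6 × 70 × 0.22094 × 5.25 = 36.5 kips.
Base metal shear (0.625 in plate): yield φR_n = 1.0×0.6×50×0.625×5.25 = 98.4 kips; rupture φR_n = 0.75×0.6×65×0.625×5.25 = 96.0 kips; take 96.0 kips (rupture).
Governing: min(36.5, 96.0) = 36.5 kips → weld metal.

36.5 kips (weld metal governs)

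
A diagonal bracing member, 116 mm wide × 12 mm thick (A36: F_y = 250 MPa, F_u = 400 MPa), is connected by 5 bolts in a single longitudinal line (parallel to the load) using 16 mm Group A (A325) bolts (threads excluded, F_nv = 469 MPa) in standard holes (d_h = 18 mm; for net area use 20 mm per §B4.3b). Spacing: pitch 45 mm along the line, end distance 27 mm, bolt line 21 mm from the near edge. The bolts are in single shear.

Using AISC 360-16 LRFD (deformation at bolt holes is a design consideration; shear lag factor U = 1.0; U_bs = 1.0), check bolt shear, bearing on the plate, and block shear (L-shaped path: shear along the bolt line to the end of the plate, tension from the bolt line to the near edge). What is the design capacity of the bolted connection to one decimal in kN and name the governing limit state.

Bolt shear: A_b = π(16)²/4 = 201.06 mm². φR_n = 0.75 × 469 × 201.06 × 5 × 1 = 353.6 kN.
Bearing (12 mm plate, F_u = 400 MPa): end bolts L_c = 27 − 18/2 = 18, R_n = min(1.2×18×12×400, 2.4×16×12×400) = 103.68 kN/bolt; interior L_c = 45 − 18 = 27, R_n = 155.52 kN/bolt. φR_n = 0.75 × (1×103.68 + 4×155.52) = 544.3 kN.
Block shear: shear path 1×[27+4×45] = 1×207 mm, A_gv = 2484, A_nv = 1×(207 − 4.5×20)×12 = 1404 mm²; tension to near edge: (21 − 0.5×20)×12 = 132 mm². R_n = min(0.6×400×1404, 0.6×250×2484) + 1.0×400×132 = min(336.96, 372.6) + 52.8 = 389.76 kN. φR_n = 0.75 × 389.76 = 292.3 kN.
Governing: min(353.6, 544.3, 292.3) = 292.3 kN → block shear.

292.3 kN (block shear governs)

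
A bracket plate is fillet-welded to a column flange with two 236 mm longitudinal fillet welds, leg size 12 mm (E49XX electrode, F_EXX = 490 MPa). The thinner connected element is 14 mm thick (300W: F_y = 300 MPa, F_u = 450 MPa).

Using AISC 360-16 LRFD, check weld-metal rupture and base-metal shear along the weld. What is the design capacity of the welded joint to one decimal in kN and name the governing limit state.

Weld metal: throat = 0.707×12 = 8.484 mm, L = 2×236 = 472 mm. φR_n = 0.75 × 0.6 × 490 × 8.484 × 472 = 883.0 kN.
Base metal shear (14 mm plate): yield φR_n = 1.0×0.6×300×14×472 = 1189.4 kN; rupture φR_n = 0.75×0.6×450×14×472 = 1338.1 kN; take 1189.4 kN (yield).
Governing: min(883.0, 1189.4) = 883.0 kN → weld metal.

883.0 kN (weld metal governs)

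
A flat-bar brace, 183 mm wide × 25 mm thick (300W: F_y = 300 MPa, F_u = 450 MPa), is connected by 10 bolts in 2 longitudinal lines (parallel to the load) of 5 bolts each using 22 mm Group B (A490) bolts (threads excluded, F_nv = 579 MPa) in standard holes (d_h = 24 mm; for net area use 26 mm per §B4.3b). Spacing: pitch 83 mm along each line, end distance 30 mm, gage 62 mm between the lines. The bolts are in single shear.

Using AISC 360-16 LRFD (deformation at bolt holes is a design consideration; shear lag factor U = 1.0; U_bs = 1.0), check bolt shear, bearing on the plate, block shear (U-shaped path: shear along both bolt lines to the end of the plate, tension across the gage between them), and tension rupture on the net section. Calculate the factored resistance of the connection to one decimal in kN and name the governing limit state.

1105.3 kN (net-section rupture governs)

Bolt shear: A_b = π(22)²/4 = 380.13 mm². φR_n = 0.75 × 579 × 380.13 × 10 × 1 = 1650.7 kN.
Bearing (25 mm plate, F_u = 450 MPa): end bolts L_c = 30 − 24/2 = 18, R_n = min(1.2×18×25×450, 2.4×22×25×450) = 243 kN/bolt; interior L_c = 83 − 24 = 59, R_n = 594 kN/bolt. φR_n = 0.75 × (2×243 + 8×594) = 3928.5 kN.
Block shear: shear path 2×[30+4×83] = 2×362 mm, A_gv = 18100, A_nv = 2×(362 − 4.5×26)×25 = 12250 mm²; tension across gage: (62 − 1×26)×25 = 900 mm². R_n = min(0.6×450×12250, 0.6×300×18100) + 1.0×450×900 = min(3307.5, 3258) + 405 = 3663 kN. φR_n = 0.75 × 3663 = 2747.3 kN.
Tension rupture (net): A_n = (183 − 2×26)×25 = 3275 mm² (U = 1.0, A_e = A_n). φR_n = 0.75 × 450 × 3275 = 1105.3 kN.
Governing: min(1650.7, 3928.5, 2747.3, 1105.3) = 1105.3 kN → net-section rupture.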